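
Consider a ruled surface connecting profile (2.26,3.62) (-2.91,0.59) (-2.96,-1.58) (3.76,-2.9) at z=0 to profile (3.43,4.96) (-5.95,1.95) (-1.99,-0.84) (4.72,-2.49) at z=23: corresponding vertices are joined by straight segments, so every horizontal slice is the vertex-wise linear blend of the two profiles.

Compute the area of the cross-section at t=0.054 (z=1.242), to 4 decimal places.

Area at t=0.054: 27.2771

Cross-section at t=0.054: each vertex is (1-t)·p0[i] + t·p1[i].
  v1: (1-0.054)·(2.26,3.62) + 0.054·(3.43,4.96) = (2.3232,3.6924)
  v2: (1-0.054)·(-2.91,0.59) + 0.054·(-5.95,1.95) = (-3.0742,0.6634)
  v3: (1-0.054)·(-2.96,-1.58) + 0.054·(-1.99,-0.84) = (-2.9076,-1.5400)
  v4: (1-0.054)·(3.76,-2.9) + 0.054·(4.72,-2.49) = (3.8118,-2.8779)
Shoelace sum Σ(x_i·y_{i+1} − x_{i+1}·y_i):
  i=1: 2.3232·0.6634 − -3.0742·3.6924 = +12.8922 (running +12.8922)
  i=2: -3.0742·-1.5400 − -2.9076·0.6634 = +6.6634 (running +19.5556)
  i=3: -2.9076·-2.8779 − 3.8118·-1.5400 = +14.2381 (running +33.7937)
  i=4: 3.8118·3.6924 − 2.3232·-2.8779 = +20.7605 (running +54.5541)
Area = |Σ|/2 = |54.5541|/2 = 27.2771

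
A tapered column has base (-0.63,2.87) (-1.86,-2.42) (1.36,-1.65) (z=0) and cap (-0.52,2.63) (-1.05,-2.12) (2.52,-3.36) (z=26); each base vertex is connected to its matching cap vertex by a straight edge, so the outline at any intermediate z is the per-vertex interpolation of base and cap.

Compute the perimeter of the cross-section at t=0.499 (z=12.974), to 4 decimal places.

Perimeter at t=0.499: 14.3239

Cross-section at t=0.499: each vertex is (1-t)·p0[i] + t·p1[i].
  v1: (1-0.499)·(-0.63,2.87) + 0.499·(-0.52,2.63) = (-0.5751,2.7502)
  v2: (1-0.499)·(-1.86,-2.42) + 0.499·(-1.05,-2.12) = (-1.4558,-2.2703)
  v3: (1-0.499)·(1.36,-1.65) + 0.499·(2.52,-3.36) = (1.9388,-2.5033)
Perimeter = Σ |v_{i+1} − v_i|:
  edge 1→2: √(-0.8807² + -5.0205²) = 5.0972 (running 5.0972)
  edge 2→3: √(3.3946² + -0.2330²) = 3.4026 (running 8.4998)
  edge 3→1: √(-2.5139² + 5.2535²) = 5.8240 (running 14.3239)
Perimeter = 14.3239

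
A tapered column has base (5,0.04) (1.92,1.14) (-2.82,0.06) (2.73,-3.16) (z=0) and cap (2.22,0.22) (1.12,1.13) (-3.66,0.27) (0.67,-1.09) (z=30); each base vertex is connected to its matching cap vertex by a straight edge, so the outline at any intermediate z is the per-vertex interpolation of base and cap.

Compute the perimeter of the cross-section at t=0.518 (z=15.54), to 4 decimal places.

Cross-section at t=0.518: each vertex is (1-t)·p0[i] + t·p1[i].
  v1: (1-0.518)·(5,0.04) + 0.518·(2.22,0.22) = (3.5600,0.1332)
  v2: (1-0.518)·(1.92,1.14) + 0.518·(1.12,1.13) = (1.5056,1.1348)
  v3: (1-0.518)·(-2.82,0.06) + 0.518·(-3.66,0.27) = (-3.2551,0.1688)
  v4: (1-0.518)·(2.73,-3.16) + 0.518·(0.67,-1.09) = (1.6629,-2.0877)
Perimeter = Σ |v_{i+1} − v_i|:
  edge 1→2: √(-2.0544² + 1.0016²) = 2.2855 (running 2.2855)
  edge 2→3: √(-4.7607² + -0.9660²) = 4.8577 (running 7.1433)
  edge 3→4: √(4.9180² + -2.2565²) = 5.4110 (running 12.5543)
  edge 4→1: √(1.8970² + 2.2210²) = 2.9209 (running 15.4751)
Perimeter = 15.4751

Perimeter at t=0.518: 15.4751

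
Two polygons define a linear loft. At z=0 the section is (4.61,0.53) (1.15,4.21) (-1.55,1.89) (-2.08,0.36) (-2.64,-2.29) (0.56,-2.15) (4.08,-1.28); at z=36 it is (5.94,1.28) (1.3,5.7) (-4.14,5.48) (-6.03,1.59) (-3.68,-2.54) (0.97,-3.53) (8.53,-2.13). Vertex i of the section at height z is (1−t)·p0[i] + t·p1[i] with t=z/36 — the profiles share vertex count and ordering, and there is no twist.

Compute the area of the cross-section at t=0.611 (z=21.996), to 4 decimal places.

Area at t=0.611: 62.1426

Cross-section at t=0.611: each vertex is (1-t)·p0[i] + t·p1[i].
  v1: (1-0.611)·(4.61,0.53) + 0.611·(5.94,1.28) = (5.4226,0.9883)
  v2: (1-0.611)·(1.15,4.21) + 0.611·(1.3,5.7) = (1.2416,5.1204)
  v3: (1-0.611)·(-1.55,1.89) + 0.611·(-4.14,5.48) = (-3.1325,4.0835)
  v4: (1-0.611)·(-2.08,0.36) + 0.611·(-6.03,1.59) = (-4.4935,1.1115)
  v5: (1-0.611)·(-2.64,-2.29) + 0.611·(-3.68,-2.54) = (-3.2754,-2.4428)
  v6: (1-0.611)·(0.56,-2.15) + 0.611·(0.97,-3.53) = (0.8105,-2.9932)
  v7: (1-0.611)·(4.08,-1.28) + 0.611·(8.53,-2.13) = (6.7989,-1.7994)
Shoelace sum Σ(x_i·y_{i+1} − x_{i+1}·y_i):
  i=1: 5.4226·5.1204 − 1.2416·0.9883 = +26.5389 (running +26.5389)
  i=2: 1.2416·4.0835 − -3.1325·5.1204 = +21.1098 (running +47.6488)
  i=3: -3.1325·1.1115 − -4.4935·4.0835 = +14.8671 (running +62.5159)
  i=4: -4.4935·-2.4428 − -3.2754·1.1115 = +14.6171 (running +77.1330)
  i=5: -3.2754·-2.9932 − 0.8105·-2.4428 = +11.7839 (running +88.9168)
  i=6: 0.8105·-1.7994 − 6.7989·-2.9932 = +18.8921 (running +107.8089)
  i=7: 6.7989·0.9883 − 5.4226·-1.7994 = +16.4763 (running +124.2852)
Area = |Σ|/2 = |124.2852|/2 = 62.1426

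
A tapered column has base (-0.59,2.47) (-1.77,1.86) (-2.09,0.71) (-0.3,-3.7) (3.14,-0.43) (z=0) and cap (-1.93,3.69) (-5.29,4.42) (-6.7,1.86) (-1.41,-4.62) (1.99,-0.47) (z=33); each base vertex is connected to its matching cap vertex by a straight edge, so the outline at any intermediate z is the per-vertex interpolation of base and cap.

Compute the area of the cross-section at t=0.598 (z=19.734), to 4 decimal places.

Cross-section at t=0.598: each vertex is (1-t)·p0[i] + t·p1[i].
  v1: (1-0.598)·(-0.59,2.47) + 0.598·(-1.93,3.69) = (-1.3913,3.1996)
  v2: (1-0.598)·(-1.77,1.86) + 0.598·(-5.29,4.42) = (-3.8750,3.3909)
  v3: (1-0.598)·(-2.09,0.71) + 0.598·(-6.7,1.86) = (-4.8468,1.3977)
  v4: (1-0.598)·(-0.3,-3.7) + 0.598·(-1.41,-4.62) = (-0.9638,-4.2502)
  v5: (1-0.598)·(3.14,-0.43) + 0.598·(1.99,-0.47) = (2.4523,-0.4539)
Shoelace sum Σ(x_i·y_{i+1} − x_{i+1}·y_i):
  i=1: -1.3913·3.3909 − -3.8750·3.1996 = +7.6804 (running +7.6804)
  i=2: -3.8750·1.3977 − -4.8468·3.3909 = +11.0188 (running +18.6992)
  i=3: -4.8468·-4.2502 − -0.9638·1.3977 = +21.9467 (running +40.6459)
  i=4: -0.9638·-0.4539 − 2.4523·-4.2502 = +10.8601 (running +51.5060)
  i=5: 2.4523·3.1996 − -1.3913·-0.4539 = +7.2147 (running +58.7207)
Area = |Σ|/2 = |58.7207|/2 = 29.3604

Area at t=0.598: 29.3604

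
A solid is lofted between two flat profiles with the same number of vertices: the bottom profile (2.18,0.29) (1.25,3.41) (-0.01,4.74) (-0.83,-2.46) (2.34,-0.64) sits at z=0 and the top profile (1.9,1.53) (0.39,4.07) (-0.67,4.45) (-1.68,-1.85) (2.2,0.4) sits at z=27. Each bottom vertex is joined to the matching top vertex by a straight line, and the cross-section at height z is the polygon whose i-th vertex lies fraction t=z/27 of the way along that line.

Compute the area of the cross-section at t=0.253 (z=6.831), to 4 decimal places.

Cross-section at t=0.253: each vertex is (1-t)·p0[i] + t·p1[i].
  v1: (1-0.253)·(2.18,0.29) + 0.253·(1.9,1.53) = (2.1092,0.6037)
  v2: (1-0.253)·(1.25,3.41) + 0.253·(0.39,4.07) = (1.0324,3.5770)
  v3: (1-0.253)·(-0.01,4.74) + 0.253·(-0.67,4.45) = (-0.1770,4.6666)
  v4: (1-0.253)·(-0.83,-2.46) + 0.253·(-1.68,-1.85) = (-1.0450,-2.3057)
  v5: (1-0.253)·(2.34,-0.64) + 0.253·(2.2,0.4) = (2.3046,-0.3769)
Shoelace sum Σ(x_i·y_{i+1} − x_{i+1}·y_i):
  i=1: 2.1092·3.5770 − 1.0324·0.6037 = +6.9211 (running +6.9211)
  i=2: 1.0324·4.6666 − -0.1770·3.5770 = +5.4510 (running +12.3721)
  i=3: -0.1770·-2.3057 − -1.0450·4.6666 = +5.2849 (running +17.6570)
  i=4: -1.0450·-0.3769 − 2.3046·-2.3057 = +5.7075 (running +23.3645)
  i=5: 2.3046·0.6037 − 2.1092·-0.3769 = +2.1862 (running +25.5507)
Area = |Σ|/2 = |25.5507|/2 = 12.7754

Area at t=0.253: 12.7754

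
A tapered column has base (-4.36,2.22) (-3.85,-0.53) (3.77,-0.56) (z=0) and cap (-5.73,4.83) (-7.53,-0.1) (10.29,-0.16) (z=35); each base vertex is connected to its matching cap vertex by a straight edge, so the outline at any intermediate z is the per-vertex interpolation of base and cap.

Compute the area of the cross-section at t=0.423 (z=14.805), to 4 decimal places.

Area at t=0.423: 21.9227

Cross-section at t=0.423: each vertex is (1-t)·p0[i] + t·p1[i].
  v1: (1-0.423)·(-4.36,2.22) + 0.423·(-5.73,4.83) = (-4.9395,3.3240)
  v2: (1-0.423)·(-3.85,-0.53) + 0.423·(-7.53,-0.1) = (-5.4066,-0.3481)
  v3: (1-0.423)·(3.77,-0.56) + 0.423·(10.29,-0.16) = (6.5280,-0.3908)
Shoelace sum Σ(x_i·y_{i+1} − x_{i+1}·y_i):
  i=1: -4.9395·-0.3481 − -5.4066·3.3240 = +19.6913 (running +19.6913)
  i=2: -5.4066·-0.3908 − 6.5280·-0.3481 = +4.3854 (running +24.0767)
  i=3: 6.5280·3.3240 − -4.9395·-0.3908 = +19.7688 (running +43.8455)
Area = |Σ|/2 = |43.8455|/2 = 21.9227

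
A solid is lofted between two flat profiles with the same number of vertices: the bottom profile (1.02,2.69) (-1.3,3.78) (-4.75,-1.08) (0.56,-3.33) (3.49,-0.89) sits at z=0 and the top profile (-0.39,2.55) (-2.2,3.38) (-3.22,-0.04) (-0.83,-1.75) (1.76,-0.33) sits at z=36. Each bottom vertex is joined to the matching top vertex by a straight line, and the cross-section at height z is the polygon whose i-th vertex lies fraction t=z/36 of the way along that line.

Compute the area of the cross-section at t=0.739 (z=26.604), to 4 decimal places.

Cross-section at t=0.739: each vertex is (1-t)·p0[i] + t·p1[i].
  v1: (1-0.739)·(1.02,2.69) + 0.739·(-0.39,2.55) = (-0.0220,2.5865)
  v2: (1-0.739)·(-1.3,3.78) + 0.739·(-2.2,3.38) = (-1.9651,3.4844)
  v3: (1-0.739)·(-4.75,-1.08) + 0.739·(-3.22,-0.04) = (-3.6193,-0.3114)
  v4: (1-0.739)·(0.56,-3.33) + 0.739·(-0.83,-1.75) = (-0.4672,-2.1624)
  v5: (1-0.739)·(3.49,-0.89) + 0.739·(1.76,-0.33) = (2.2115,-0.4762)
Shoelace sum Σ(x_i·y_{i+1} − x_{i+1}·y_i):
  i=1: -0.0220·3.4844 − -1.9651·2.5865 = +5.0062 (running +5.0062)
  i=2: -1.9651·-0.3114 − -3.6193·3.4844 = +13.2232 (running +18.2294)
  i=3: -3.6193·-2.1624 − -0.4672·-0.3114 = +7.6809 (running +25.9103)
  i=4: -0.4672·-0.4762 − 2.2115·-2.1624 = +5.0046 (running +30.9149)
  i=5: 2.2115·2.5865 − -0.0220·-0.4762 = +5.7097 (running +36.6246)
Area = |Σ|/2 = |36.6246|/2 = 18.3123

Area at t=0.739: 18.3123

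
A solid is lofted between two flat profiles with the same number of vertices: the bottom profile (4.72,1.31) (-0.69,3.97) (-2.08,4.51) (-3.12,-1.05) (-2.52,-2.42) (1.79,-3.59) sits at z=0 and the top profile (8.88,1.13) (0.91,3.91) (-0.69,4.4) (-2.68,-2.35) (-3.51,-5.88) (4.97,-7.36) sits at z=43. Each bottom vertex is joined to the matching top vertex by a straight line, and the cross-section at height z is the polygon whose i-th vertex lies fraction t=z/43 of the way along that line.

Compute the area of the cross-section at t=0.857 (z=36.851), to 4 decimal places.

Cross-section at t=0.857: each vertex is (1-t)·p0[i] + t·p1[i].
  v1: (1-0.857)·(4.72,1.31) + 0.857·(8.88,1.13) = (8.2851,1.1557)
  v2: (1-0.857)·(-0.69,3.97) + 0.857·(0.91,3.91) = (0.6812,3.9186)
  v3: (1-0.857)·(-2.08,4.51) + 0.857·(-0.69,4.4) = (-0.8888,4.4157)
  v4: (1-0.857)·(-3.12,-1.05) + 0.857·(-2.68,-2.35) = (-2.7429,-2.1641)
  v5: (1-0.857)·(-2.52,-2.42) + 0.857·(-3.51,-5.88) = (-3.3684,-5.3852)
  v6: (1-0.857)·(1.79,-3.59) + 0.857·(4.97,-7.36) = (4.5153,-6.8209)
Shoelace sum Σ(x_i·y_{i+1} − x_{i+1}·y_i):
  i=1: 8.2851·3.9186 − 0.6812·1.1557 = +31.6786 (running +31.6786)
  i=2: 0.6812·4.4157 − -0.8888·3.9186 = +6.4907 (running +38.1693)
  i=3: -0.8888·-2.1641 − -2.7429·4.4157 = +14.0354 (running +52.2047)
  i=4: -2.7429·-5.3852 − -3.3684·-2.1641 = +7.4816 (running +59.6863)
  i=5: -3.3684·-6.8209 − 4.5153·-5.3852 = +47.2914 (running +106.9777)
  i=6: 4.5153·1.1557 − 8.2851·-6.8209 = +61.7304 (running +168.7080)
Area = |Σ|/2 = |168.7080|/2 = 84.3540

Area at t=0.857: 84.3540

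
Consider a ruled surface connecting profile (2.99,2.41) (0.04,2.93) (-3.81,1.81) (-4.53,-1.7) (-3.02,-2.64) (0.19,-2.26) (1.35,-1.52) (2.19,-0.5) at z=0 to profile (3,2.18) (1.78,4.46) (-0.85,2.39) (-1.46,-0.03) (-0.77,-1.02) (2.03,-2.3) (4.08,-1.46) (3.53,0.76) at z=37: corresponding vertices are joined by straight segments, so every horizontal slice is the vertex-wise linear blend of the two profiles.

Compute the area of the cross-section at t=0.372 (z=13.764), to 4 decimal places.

Area at t=0.372: 27.5984

Cross-section at t=0.372: each vertex is (1-t)·p0[i] + t·p1[i].
  v1: (1-0.372)·(2.99,2.41) + 0.372·(3,2.18) = (2.9937,2.3244)
  v2: (1-0.372)·(0.04,2.93) + 0.372·(1.78,4.46) = (0.6873,3.4992)
  v3: (1-0.372)·(-3.81,1.81) + 0.372·(-0.85,2.39) = (-2.7089,2.0258)
  v4: (1-0.372)·(-4.53,-1.7) + 0.372·(-1.46,-0.03) = (-3.3880,-1.0788)
  v5: (1-0.372)·(-3.02,-2.64) + 0.372·(-0.77,-1.02) = (-2.1830,-2.0374)
  v6: (1-0.372)·(0.19,-2.26) + 0.372·(2.03,-2.3) = (0.8745,-2.2749)
  v7: (1-0.372)·(1.35,-1.52) + 0.372·(4.08,-1.46) = (2.3656,-1.4977)
  v8: (1-0.372)·(2.19,-0.5) + 0.372·(3.53,0.76) = (2.6885,-0.0313)
Shoelace sum Σ(x_i·y_{i+1} − x_{i+1}·y_i):
  i=1: 2.9937·3.4992 − 0.6873·2.3244 = +8.8780 (running +8.8780)
  i=2: 0.6873·2.0258 − -2.7089·3.4992 = +10.8711 (running +19.7490)
  i=3: -2.7089·-1.0788 − -3.3880·2.0258 = +9.7854 (running +29.5345)
  i=4: -3.3880·-2.0374 − -2.1830·-1.0788 = +4.5476 (running +34.0820)
  i=5: -2.1830·-2.2749 − 0.8745·-2.0374 = +6.7477 (running +40.8297)
  i=6: 0.8745·-1.4977 − 2.3656·-2.2749 = +4.0717 (running +44.9014)
  i=7: 2.3656·-0.0313 − 2.6885·-1.4977 = +3.9525 (running +48.8539)
  i=8: 2.6885·2.3244 − 2.9937·-0.0313 = +6.3429 (running +55.1967)
Area = |Σ|/2 = |55.1967|/2 = 27.5984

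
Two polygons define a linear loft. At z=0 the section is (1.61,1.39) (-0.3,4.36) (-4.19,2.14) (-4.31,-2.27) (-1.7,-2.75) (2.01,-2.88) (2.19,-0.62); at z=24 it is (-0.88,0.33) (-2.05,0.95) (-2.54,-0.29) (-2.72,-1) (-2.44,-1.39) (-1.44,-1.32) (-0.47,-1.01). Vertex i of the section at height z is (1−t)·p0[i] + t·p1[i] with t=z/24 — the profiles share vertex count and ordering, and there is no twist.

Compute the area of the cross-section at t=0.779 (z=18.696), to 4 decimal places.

Cross-section at t=0.779: each vertex is (1-t)·p0[i] + t·p1[i].
  v1: (1-0.779)·(1.61,1.39) + 0.779·(-0.88,0.33) = (-0.3297,0.5643)
  v2: (1-0.779)·(-0.3,4.36) + 0.779·(-2.05,0.95) = (-1.6632,1.7036)
  v3: (1-0.779)·(-4.19,2.14) + 0.779·(-2.54,-0.29) = (-2.9047,0.2470)
  v4: (1-0.779)·(-4.31,-2.27) + 0.779·(-2.72,-1) = (-3.0714,-1.2807)
  v5: (1-0.779)·(-1.7,-2.75) + 0.779·(-2.44,-1.39) = (-2.2765,-1.6906)
  v6: (1-0.779)·(2.01,-2.88) + 0.779·(-1.44,-1.32) = (-0.6776,-1.6648)
  v7: (1-0.779)·(2.19,-0.62) + 0.779·(-0.47,-1.01) = (0.1179,-0.9238)
Shoelace sum Σ(x_i·y_{i+1} − x_{i+1}·y_i):
  i=1: -0.3297·1.7036 − -1.6632·0.5643 = +0.3768 (running +0.3768)
  i=2: -1.6632·0.2470 − -2.9047·1.7036 = +4.5375 (running +4.9143)
  i=3: -2.9047·-1.2807 − -3.0714·0.2470 = +4.4786 (running +9.3929)
  i=4: -3.0714·-1.6906 − -2.2765·-1.2807 = +2.2770 (running +11.6699)
  i=5: -2.2765·-1.6648 − -0.6776·-1.6906 = +2.6443 (running +14.3142)
  i=6: -0.6776·-0.9238 − 0.1179·-1.6648 = +0.8221 (running +15.1364)
  i=7: 0.1179·0.5643 − -0.3297·-0.9238 = -0.2381 (running +14.8983)
Area = |Σ|/2 = |14.8983|/2 = 7.4491

Area at t=0.779: 7.4491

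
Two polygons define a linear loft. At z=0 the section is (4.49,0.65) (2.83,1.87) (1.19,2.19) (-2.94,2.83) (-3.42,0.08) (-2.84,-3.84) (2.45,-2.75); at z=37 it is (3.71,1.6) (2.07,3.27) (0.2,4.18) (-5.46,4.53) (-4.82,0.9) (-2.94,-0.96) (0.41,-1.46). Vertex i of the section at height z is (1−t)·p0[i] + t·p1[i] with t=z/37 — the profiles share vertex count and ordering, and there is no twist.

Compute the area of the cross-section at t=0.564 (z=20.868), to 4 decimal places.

Area at t=0.564: 36.9941

Cross-section at t=0.564: each vertex is (1-t)·p0[i] + t·p1[i].
  v1: (1-0.564)·(4.49,0.65) + 0.564·(3.71,1.6) = (4.0501,1.1858)
  v2: (1-0.564)·(2.83,1.87) + 0.564·(2.07,3.27) = (2.4014,2.6596)
  v3: (1-0.564)·(1.19,2.19) + 0.564·(0.2,4.18) = (0.6316,3.3124)
  v4: (1-0.564)·(-2.94,2.83) + 0.564·(-5.46,4.53) = (-4.3613,3.7888)
  v5: (1-0.564)·(-3.42,0.08) + 0.564·(-4.82,0.9) = (-4.2096,0.5425)
  v6: (1-0.564)·(-2.84,-3.84) + 0.564·(-2.94,-0.96) = (-2.8964,-2.2157)
  v7: (1-0.564)·(2.45,-2.75) + 0.564·(0.41,-1.46) = (1.2994,-2.0224)
Shoelace sum Σ(x_i·y_{i+1} − x_{i+1}·y_i):
  i=1: 4.0501·2.6596 − 2.4014·1.1858 = +7.9241 (running +7.9241)
  i=2: 2.4014·3.3124 − 0.6316·2.6596 = +6.2743 (running +14.1983)
  i=3: 0.6316·3.7888 − -4.3613·3.3124 = +16.8393 (running +31.0376)
  i=4: -4.3613·0.5425 − -4.2096·3.7888 = +13.5834 (running +44.6210)
  i=5: -4.2096·-2.2157 − -2.8964·0.5425 = +10.8984 (running +55.5194)
  i=6: -2.8964·-2.0224 − 1.2994·-2.2157 = +8.7369 (running +64.2563)
  i=7: 1.2994·1.1858 − 4.0501·-2.0224 = +9.7319 (running +73.9883)
Area = |Σ|/2 = |73.9883|/2 = 36.9941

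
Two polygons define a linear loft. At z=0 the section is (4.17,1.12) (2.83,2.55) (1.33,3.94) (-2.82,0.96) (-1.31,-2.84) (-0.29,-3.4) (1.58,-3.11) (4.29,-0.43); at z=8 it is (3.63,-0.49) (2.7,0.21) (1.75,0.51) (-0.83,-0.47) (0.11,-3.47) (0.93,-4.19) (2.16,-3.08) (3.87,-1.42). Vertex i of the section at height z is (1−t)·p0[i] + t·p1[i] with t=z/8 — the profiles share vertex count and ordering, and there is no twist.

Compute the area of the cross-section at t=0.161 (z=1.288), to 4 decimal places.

Cross-section at t=0.161: each vertex is (1-t)·p0[i] + t·p1[i].
  v1: (1-0.161)·(4.17,1.12) + 0.161·(3.63,-0.49) = (4.0831,0.8608)
  v2: (1-0.161)·(2.83,2.55) + 0.161·(2.7,0.21) = (2.8091,2.1733)
  v3: (1-0.161)·(1.33,3.94) + 0.161·(1.75,0.51) = (1.3976,3.3878)
  v4: (1-0.161)·(-2.82,0.96) + 0.161·(-0.83,-0.47) = (-2.4996,0.7298)
  v5: (1-0.161)·(-1.31,-2.84) + 0.161·(0.11,-3.47) = (-1.0814,-2.9414)
  v6: (1-0.161)·(-0.29,-3.4) + 0.161·(0.93,-4.19) = (-0.0936,-3.5272)
  v7: (1-0.161)·(1.58,-3.11) + 0.161·(2.16,-3.08) = (1.6734,-3.1052)
  v8: (1-0.161)·(4.29,-0.43) + 0.161·(3.87,-1.42) = (4.2224,-0.5894)
Shoelace sum Σ(x_i·y_{i+1} − x_{i+1}·y_i):
  i=1: 4.0831·2.1733 − 2.8091·0.8608 = +6.4555 (running +6.4555)
  i=2: 2.8091·3.3878 − 1.3976·2.1733 = +6.4791 (running +12.9346)
  i=3: 1.3976·0.7298 − -2.4996·3.3878 = +9.4880 (running +22.4227)
  i=4: -2.4996·-2.9414 − -1.0814·0.7298 = +8.1416 (running +30.5643)
  i=5: -1.0814·-3.5272 − -0.0936·-2.9414 = +3.5390 (running +34.1032)
  i=6: -0.0936·-3.1052 − 1.6734·-3.5272 = +6.1929 (running +40.2961)
  i=7: 1.6734·-0.5894 − 4.2224·-3.1052 = +12.1249 (running +52.4211)
  i=8: 4.2224·0.8608 − 4.0831·-0.5894 = +6.0411 (running +58.4622)
Area = |Σ|/2 = |58.4622|/2 = 29.2311

Area at t=0.161: 29.2311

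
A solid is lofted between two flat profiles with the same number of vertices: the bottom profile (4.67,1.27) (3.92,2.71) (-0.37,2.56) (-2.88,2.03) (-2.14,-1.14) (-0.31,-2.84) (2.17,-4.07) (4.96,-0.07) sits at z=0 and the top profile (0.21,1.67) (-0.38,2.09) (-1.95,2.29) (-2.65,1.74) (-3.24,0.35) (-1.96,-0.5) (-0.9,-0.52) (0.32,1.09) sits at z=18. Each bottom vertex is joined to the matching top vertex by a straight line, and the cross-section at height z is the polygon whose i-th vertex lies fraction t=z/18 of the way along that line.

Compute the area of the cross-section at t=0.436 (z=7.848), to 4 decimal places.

Area at t=0.436: 20.7962

Cross-section at t=0.436: each vertex is (1-t)·p0[i] + t·p1[i].
  v1: (1-0.436)·(4.67,1.27) + 0.436·(0.21,1.67) = (2.7254,1.4444)
  v2: (1-0.436)·(3.92,2.71) + 0.436·(-0.38,2.09) = (2.0452,2.4397)
  v3: (1-0.436)·(-0.37,2.56) + 0.436·(-1.95,2.29) = (-1.0589,2.4423)
  v4: (1-0.436)·(-2.88,2.03) + 0.436·(-2.65,1.74) = (-2.7797,1.9036)
  v5: (1-0.436)·(-2.14,-1.14) + 0.436·(-3.24,0.35) = (-2.6196,-0.4904)
  v6: (1-0.436)·(-0.31,-2.84) + 0.436·(-1.96,-0.5) = (-1.0294,-1.8198)
  v7: (1-0.436)·(2.17,-4.07) + 0.436·(-0.9,-0.52) = (0.8315,-2.5222)
  v8: (1-0.436)·(4.96,-0.07) + 0.436·(0.32,1.09) = (2.9370,0.4358)
Shoelace sum Σ(x_i·y_{i+1} − x_{i+1}·y_i):
  i=1: 2.7254·2.4397 − 2.0452·1.4444 = +3.6951 (running +3.6951)
  i=2: 2.0452·2.4423 − -1.0589·2.4397 = +7.5783 (running +11.2734)
  i=3: -1.0589·1.9036 − -2.7797·2.4423 = +4.7732 (running +16.0466)
  i=4: -2.7797·-0.4904 − -2.6196·1.9036 = +6.3496 (running +22.3962)
  i=5: -2.6196·-1.8198 − -1.0294·-0.4904 = +4.2623 (running +26.6585)
  i=6: -1.0294·-2.5222 − 0.8315·-1.8198 = +4.1094 (running +30.7679)
  i=7: 0.8315·0.4358 − 2.9370·-2.5222 = +7.7699 (running +38.5379)
  i=8: 2.9370·1.4444 − 2.7254·0.4358 = +3.0545 (running +41.5924)
Area = |Σ|/2 = |41.5924|/2 = 20.7962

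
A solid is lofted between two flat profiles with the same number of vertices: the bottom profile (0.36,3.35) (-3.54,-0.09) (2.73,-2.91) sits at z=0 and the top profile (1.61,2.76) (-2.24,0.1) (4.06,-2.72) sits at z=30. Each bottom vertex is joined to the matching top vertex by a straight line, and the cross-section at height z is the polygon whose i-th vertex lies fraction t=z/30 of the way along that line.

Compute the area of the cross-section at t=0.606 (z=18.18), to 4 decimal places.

Area at t=0.606: 14.7858

Cross-section at t=0.606: each vertex is (1-t)·p0[i] + t·p1[i].
  v1: (1-0.606)·(0.36,3.35) + 0.606·(1.61,2.76) = (1.1175,2.9925)
  v2: (1-0.606)·(-3.54,-0.09) + 0.606·(-2.24,0.1) = (-2.7522,0.0251)
  v3: (1-0.606)·(2.73,-2.91) + 0.606·(4.06,-2.72) = (3.5360,-2.7949)
Shoelace sum Σ(x_i·y_{i+1} − x_{i+1}·y_i):
  i=1: 1.1175·0.0251 − -2.7522·2.9925 = +8.2639 (running +8.2639)
  i=2: -2.7522·-2.7949 − 3.5360·0.0251 = +7.6031 (running +15.8671)
  i=3: 3.5360·2.9925 − 1.1175·-2.7949 = +13.7045 (running +29.5716)
Area = |Σ|/2 = |29.5716|/2 = 14.7858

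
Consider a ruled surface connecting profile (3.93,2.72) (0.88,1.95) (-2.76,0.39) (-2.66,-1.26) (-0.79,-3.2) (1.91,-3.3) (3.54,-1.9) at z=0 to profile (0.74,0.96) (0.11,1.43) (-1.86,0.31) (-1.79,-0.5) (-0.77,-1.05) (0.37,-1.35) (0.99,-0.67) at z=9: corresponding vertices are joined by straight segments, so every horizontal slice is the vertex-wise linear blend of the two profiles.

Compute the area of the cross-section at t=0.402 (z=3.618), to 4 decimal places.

Cross-section at t=0.402: each vertex is (1-t)·p0[i] + t·p1[i].
  v1: (1-0.402)·(3.93,2.72) + 0.402·(0.74,0.96) = (2.6476,2.0125)
  v2: (1-0.402)·(0.88,1.95) + 0.402·(0.11,1.43) = (0.5705,1.7410)
  v3: (1-0.402)·(-2.76,0.39) + 0.402·(-1.86,0.31) = (-2.3982,0.3578)
  v4: (1-0.402)·(-2.66,-1.26) + 0.402·(-1.79,-0.5) = (-2.3103,-0.9545)
  v5: (1-0.402)·(-0.79,-3.2) + 0.402·(-0.77,-1.05) = (-0.7820,-2.3357)
  v6: (1-0.402)·(1.91,-3.3) + 0.402·(0.37,-1.35) = (1.2909,-2.5161)
  v7: (1-0.402)·(3.54,-1.9) + 0.402·(0.99,-0.67) = (2.5149,-1.4055)
Shoelace sum Σ(x_i·y_{i+1} − x_{i+1}·y_i):
  i=1: 2.6476·1.7410 − 0.5705·2.0125 = +3.4614 (running +3.4614)
  i=2: 0.5705·0.3578 − -2.3982·1.7410 = +4.3793 (running +7.8407)
  i=3: -2.3982·-0.9545 − -2.3103·0.3578 = +3.1157 (running +10.9564)
  i=4: -2.3103·-2.3357 − -0.7820·-0.9545 = +4.6497 (running +15.6061)
  i=5: -0.7820·-2.5161 − 1.2909·-2.3357 = +4.9827 (running +20.5888)
  i=6: 1.2909·-1.4055 − 2.5149·-2.5161 = +4.5133 (running +25.1021)
  i=7: 2.5149·2.0125 − 2.6476·-1.4055 = +8.7825 (running +33.8846)
Area = |Σ|/2 = |33.8846|/2 = 16.9423

Area at t=0.402: 16.9423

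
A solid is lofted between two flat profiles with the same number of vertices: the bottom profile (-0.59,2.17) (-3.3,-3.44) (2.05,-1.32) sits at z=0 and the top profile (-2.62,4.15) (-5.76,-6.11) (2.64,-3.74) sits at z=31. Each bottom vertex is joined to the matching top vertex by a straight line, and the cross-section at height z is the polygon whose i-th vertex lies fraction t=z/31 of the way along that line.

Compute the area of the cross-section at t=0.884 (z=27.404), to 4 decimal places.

Cross-section at t=0.884: each vertex is (1-t)·p0[i] + t·p1[i].
  v1: (1-0.884)·(-0.59,2.17) + 0.884·(-2.62,4.15) = (-2.3845,3.9203)
  v2: (1-0.884)·(-3.3,-3.44) + 0.884·(-5.76,-6.11) = (-5.4746,-5.8003)
  v3: (1-0.884)·(2.05,-1.32) + 0.884·(2.64,-3.74) = (2.5716,-3.4593)
Shoelace sum Σ(x_i·y_{i+1} − x_{i+1}·y_i):
  i=1: -2.3845·-5.8003 − -5.4746·3.9203 = +35.2932 (running +35.2932)
  i=2: -5.4746·-3.4593 − 2.5716·-5.8003 = +33.8541 (running +69.1473)
  i=3: 2.5716·3.9203 − -2.3845·-3.4593 = +1.8326 (running +70.9799)
Area = |Σ|/2 = |70.9799|/2 = 35.4900

Area at t=0.884: 35.4900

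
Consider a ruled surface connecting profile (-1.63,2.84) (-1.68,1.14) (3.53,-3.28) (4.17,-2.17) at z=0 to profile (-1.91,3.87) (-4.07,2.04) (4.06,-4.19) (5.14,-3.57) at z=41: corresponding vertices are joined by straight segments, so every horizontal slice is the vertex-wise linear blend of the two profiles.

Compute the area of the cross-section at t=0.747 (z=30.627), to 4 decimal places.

Area at t=0.747: 17.1452

Cross-section at t=0.747: each vertex is (1-t)·p0[i] + t·p1[i].
  v1: (1-0.747)·(-1.63,2.84) + 0.747·(-1.91,3.87) = (-1.8392,3.6094)
  v2: (1-0.747)·(-1.68,1.14) + 0.747·(-4.07,2.04) = (-3.4653,1.8123)
  v3: (1-0.747)·(3.53,-3.28) + 0.747·(4.06,-4.19) = (3.9259,-3.9598)
  v4: (1-0.747)·(4.17,-2.17) + 0.747·(5.14,-3.57) = (4.8946,-3.2158)
Shoelace sum Σ(x_i·y_{i+1} − x_{i+1}·y_i):
  i=1: -1.8392·1.8123 − -3.4653·3.6094 = +9.1747 (running +9.1747)
  i=2: -3.4653·-3.9598 − 3.9259·1.8123 = +6.6070 (running +15.7817)
  i=3: 3.9259·-3.2158 − 4.8946·-3.9598 = +6.7565 (running +22.5382)
  i=4: 4.8946·3.6094 − -1.8392·-3.2158 = +11.7522 (running +34.2904)
Area = |Σ|/2 = |34.2904|/2 = 17.1452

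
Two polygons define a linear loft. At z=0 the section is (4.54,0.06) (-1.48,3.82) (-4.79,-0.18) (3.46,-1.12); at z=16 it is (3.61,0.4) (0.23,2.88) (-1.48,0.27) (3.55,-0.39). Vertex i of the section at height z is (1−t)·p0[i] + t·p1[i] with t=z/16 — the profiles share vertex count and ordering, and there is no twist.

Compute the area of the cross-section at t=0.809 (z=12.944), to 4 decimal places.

Cross-section at t=0.809: each vertex is (1-t)·p0[i] + t·p1[i].
  v1: (1-0.809)·(4.54,0.06) + 0.809·(3.61,0.4) = (3.7876,0.3351)
  v2: (1-0.809)·(-1.48,3.82) + 0.809·(0.23,2.88) = (-0.0966,3.0595)
  v3: (1-0.809)·(-4.79,-0.18) + 0.809·(-1.48,0.27) = (-2.1122,0.1841)
  v4: (1-0.809)·(3.46,-1.12) + 0.809·(3.55,-0.39) = (3.5328,-0.5294)
Shoelace sum Σ(x_i·y_{i+1} − x_{i+1}·y_i):
  i=1: 3.7876·3.0595 − -0.0966·0.3351 = +11.6208 (running +11.6208)
  i=2: -0.0966·0.1841 − -2.1122·3.0595 = +6.4446 (running +18.0654)
  i=3: -2.1122·-0.5294 − 3.5328·0.1841 = +0.4681 (running +18.5334)
  i=4: 3.5328·0.3351 − 3.7876·-0.5294 = +3.1890 (running +21.7224)
Area = |Σ|/2 = |21.7224|/2 = 10.8612

Area at t=0.809: 10.8612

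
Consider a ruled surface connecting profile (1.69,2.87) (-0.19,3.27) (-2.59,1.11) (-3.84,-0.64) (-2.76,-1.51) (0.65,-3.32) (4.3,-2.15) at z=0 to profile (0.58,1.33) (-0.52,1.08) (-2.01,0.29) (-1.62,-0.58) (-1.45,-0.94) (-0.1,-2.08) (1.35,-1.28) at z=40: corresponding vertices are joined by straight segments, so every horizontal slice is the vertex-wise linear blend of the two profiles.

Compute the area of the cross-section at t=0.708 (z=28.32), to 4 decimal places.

Cross-section at t=0.708: each vertex is (1-t)·p0[i] + t·p1[i].
  v1: (1-0.708)·(1.69,2.87) + 0.708·(0.58,1.33) = (0.9041,1.7797)
  v2: (1-0.708)·(-0.19,3.27) + 0.708·(-0.52,1.08) = (-0.4236,1.7195)
  v3: (1-0.708)·(-2.59,1.11) + 0.708·(-2.01,0.29) = (-2.1794,0.5294)
  v4: (1-0.708)·(-3.84,-0.64) + 0.708·(-1.62,-0.58) = (-2.2682,-0.5975)
  v5: (1-0.708)·(-2.76,-1.51) + 0.708·(-1.45,-0.94) = (-1.8325,-1.1064)
  v6: (1-0.708)·(0.65,-3.32) + 0.708·(-0.1,-2.08) = (0.1190,-2.4421)
  v7: (1-0.708)·(4.3,-2.15) + 0.708·(1.35,-1.28) = (2.2114,-1.5340)
Shoelace sum Σ(x_i·y_{i+1} − x_{i+1}·y_i):
  i=1: 0.9041·1.7195 − -0.4236·1.7797 = +2.3086 (running +2.3086)
  i=2: -0.4236·0.5294 − -2.1794·1.7195 = +3.5231 (running +5.8316)
  i=3: -2.1794·-0.5975 − -2.2682·0.5294 = +2.5031 (running +8.3347)
  i=4: -2.2682·-1.1064 − -1.8325·-0.5975 = +1.4147 (running +9.7494)
  i=5: -1.8325·-2.4421 − 0.1190·-1.1064 = +4.6068 (running +14.3563)
  i=6: 0.1190·-1.5340 − 2.2114·-2.4421 = +5.2179 (running +19.5741)
  i=7: 2.2114·1.7797 − 0.9041·-1.5340 = +5.3225 (running +24.8967)
Area = |Σ|/2 = |24.8967|/2 = 12.4483

Area at t=0.708: 12.4483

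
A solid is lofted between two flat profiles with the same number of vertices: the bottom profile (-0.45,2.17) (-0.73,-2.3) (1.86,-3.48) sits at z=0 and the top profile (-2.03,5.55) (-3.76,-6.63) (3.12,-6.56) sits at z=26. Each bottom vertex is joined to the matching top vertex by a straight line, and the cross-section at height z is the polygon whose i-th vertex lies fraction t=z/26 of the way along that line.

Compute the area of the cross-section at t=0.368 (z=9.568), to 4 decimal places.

Cross-section at t=0.368: each vertex is (1-t)·p0[i] + t·p1[i].
  v1: (1-0.368)·(-0.45,2.17) + 0.368·(-2.03,5.55) = (-1.0314,3.4138)
  v2: (1-0.368)·(-0.73,-2.3) + 0.368·(-3.76,-6.63) = (-1.8450,-3.8934)
  v3: (1-0.368)·(1.86,-3.48) + 0.368·(3.12,-6.56) = (2.3237,-4.6134)
Shoelace sum Σ(x_i·y_{i+1} − x_{i+1}·y_i):
  i=1: -1.0314·-3.8934 − -1.8450·3.4138 = +10.3145 (running +10.3145)
  i=2: -1.8450·-4.6134 − 2.3237·-3.8934 = +17.5591 (running +27.8736)
  i=3: 2.3237·3.4138 − -1.0314·-4.6134 = +3.1742 (running +31.0478)
Area = |Σ|/2 = |31.0478|/2 = 15.5239

Area at t=0.368: 15.5239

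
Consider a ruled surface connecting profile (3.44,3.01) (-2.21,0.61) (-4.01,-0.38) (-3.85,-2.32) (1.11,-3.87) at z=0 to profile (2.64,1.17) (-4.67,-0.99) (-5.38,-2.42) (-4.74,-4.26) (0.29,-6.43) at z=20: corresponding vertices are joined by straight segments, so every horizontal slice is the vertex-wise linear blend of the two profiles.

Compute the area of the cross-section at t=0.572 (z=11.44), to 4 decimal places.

Area at t=0.572: 31.3075

Cross-section at t=0.572: each vertex is (1-t)·p0[i] + t·p1[i].
  v1: (1-0.572)·(3.44,3.01) + 0.572·(2.64,1.17) = (2.9824,1.9575)
  v2: (1-0.572)·(-2.21,0.61) + 0.572·(-4.67,-0.99) = (-3.6171,-0.3052)
  v3: (1-0.572)·(-4.01,-0.38) + 0.572·(-5.38,-2.42) = (-4.7936,-1.5469)
  v4: (1-0.572)·(-3.85,-2.32) + 0.572·(-4.74,-4.26) = (-4.3591,-3.4297)
  v5: (1-0.572)·(1.11,-3.87) + 0.572·(0.29,-6.43) = (0.6410,-5.3343)
Shoelace sum Σ(x_i·y_{i+1} − x_{i+1}·y_i):
  i=1: 2.9824·-0.3052 − -3.6171·1.9575 = +6.1704 (running +6.1704)
  i=2: -3.6171·-1.5469 − -4.7936·-0.3052 = +4.1322 (running +10.3026)
  i=3: -4.7936·-3.4297 − -4.3591·-1.5469 = +9.6977 (running +20.0003)
  i=4: -4.3591·-5.3343 − 0.6410·-3.4297 = +25.4510 (running +45.4513)
  i=5: 0.6410·1.9575 − 2.9824·-5.3343 = +17.1638 (running +62.6150)
Area = |Σ|/2 = |62.6150|/2 = 31.3075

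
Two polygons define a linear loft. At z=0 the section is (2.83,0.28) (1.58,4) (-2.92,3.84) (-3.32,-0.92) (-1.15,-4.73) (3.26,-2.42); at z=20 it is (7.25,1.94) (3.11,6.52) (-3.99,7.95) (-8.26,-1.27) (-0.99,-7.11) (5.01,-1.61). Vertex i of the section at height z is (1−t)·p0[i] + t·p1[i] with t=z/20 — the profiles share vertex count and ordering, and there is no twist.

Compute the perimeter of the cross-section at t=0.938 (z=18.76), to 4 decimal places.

Perimeter at t=0.938: 43.8900

Cross-section at t=0.938: each vertex is (1-t)·p0[i] + t·p1[i].
  v1: (1-0.938)·(2.83,0.28) + 0.938·(7.25,1.94) = (6.9760,1.8371)
  v2: (1-0.938)·(1.58,4) + 0.938·(3.11,6.52) = (3.0151,6.3638)
  v3: (1-0.938)·(-2.92,3.84) + 0.938·(-3.99,7.95) = (-3.9237,7.6952)
  v4: (1-0.938)·(-3.32,-0.92) + 0.938·(-8.26,-1.27) = (-7.9537,-1.2483)
  v5: (1-0.938)·(-1.15,-4.73) + 0.938·(-0.99,-7.11) = (-0.9999,-6.9624)
  v6: (1-0.938)·(3.26,-2.42) + 0.938·(5.01,-1.61) = (4.9015,-1.6602)
Perimeter = Σ |v_{i+1} − v_i|:
  edge 1→2: √(-3.9608² + 4.5267²) = 6.0149 (running 6.0149)
  edge 2→3: √(-6.9388² + 1.3314²) = 7.0654 (running 13.0803)
  edge 3→4: √(-4.0301² + -8.9435²) = 9.8095 (running 22.8898)
  edge 4→5: √(6.9538² + -5.7141²) = 9.0004 (running 31.8902)
  edge 5→6: √(5.9014² + 5.3022²) = 7.9335 (running 39.8237)
  edge 6→1: √(2.0745² + 3.4973²) = 4.0663 (running 43.8900)
Perimeter = 43.8900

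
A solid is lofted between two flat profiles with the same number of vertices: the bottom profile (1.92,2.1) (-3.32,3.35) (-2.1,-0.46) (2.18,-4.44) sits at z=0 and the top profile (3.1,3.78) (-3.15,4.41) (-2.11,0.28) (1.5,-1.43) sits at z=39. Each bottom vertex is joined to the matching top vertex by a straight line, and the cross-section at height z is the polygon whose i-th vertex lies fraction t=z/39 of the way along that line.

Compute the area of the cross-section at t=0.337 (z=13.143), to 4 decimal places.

Cross-section at t=0.337: each vertex is (1-t)·p0[i] + t·p1[i].
  v1: (1-0.337)·(1.92,2.1) + 0.337·(3.1,3.78) = (2.3177,2.6662)
  v2: (1-0.337)·(-3.32,3.35) + 0.337·(-3.15,4.41) = (-3.2627,3.7072)
  v3: (1-0.337)·(-2.1,-0.46) + 0.337·(-2.11,0.28) = (-2.1034,-0.2106)
  v4: (1-0.337)·(2.18,-4.44) + 0.337·(1.5,-1.43) = (1.9508,-3.4256)
Shoelace sum Σ(x_i·y_{i+1} − x_{i+1}·y_i):
  i=1: 2.3177·3.7072 − -3.2627·2.6662 = +17.2910 (running +17.2910)
  i=2: -3.2627·-0.2106 − -2.1034·3.7072 = +8.4848 (running +25.7758)
  i=3: -2.1034·-3.4256 − 1.9508·-0.2106 = +7.6163 (running +33.3921)
  i=4: 1.9508·2.6662 − 2.3177·-3.4256 = +13.1407 (running +46.5328)
Area = |Σ|/2 = |46.5328|/2 = 23.2664

Area at t=0.337: 23.2664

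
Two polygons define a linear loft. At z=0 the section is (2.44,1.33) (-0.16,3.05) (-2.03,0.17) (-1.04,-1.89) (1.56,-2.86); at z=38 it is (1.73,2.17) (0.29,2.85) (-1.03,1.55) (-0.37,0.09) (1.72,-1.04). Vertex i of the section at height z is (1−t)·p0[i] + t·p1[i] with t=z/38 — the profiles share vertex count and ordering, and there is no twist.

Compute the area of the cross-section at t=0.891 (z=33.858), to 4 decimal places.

Area at t=0.891: 7.8005

Cross-section at t=0.891: each vertex is (1-t)·p0[i] + t·p1[i].
  v1: (1-0.891)·(2.44,1.33) + 0.891·(1.73,2.17) = (1.8074,2.0784)
  v2: (1-0.891)·(-0.16,3.05) + 0.891·(0.29,2.85) = (0.2409,2.8718)
  v3: (1-0.891)·(-2.03,0.17) + 0.891·(-1.03,1.55) = (-1.1390,1.3996)
  v4: (1-0.891)·(-1.04,-1.89) + 0.891·(-0.37,0.09) = (-0.4430,-0.1258)
  v5: (1-0.891)·(1.56,-2.86) + 0.891·(1.72,-1.04) = (1.7026,-1.2384)
Shoelace sum Σ(x_i·y_{i+1} − x_{i+1}·y_i):
  i=1: 1.8074·2.8718 − 0.2409·2.0784 = +4.6897 (running +4.6897)
  i=2: 0.2409·1.3996 − -1.1390·2.8718 = +3.6082 (running +8.2979)
  i=3: -1.1390·-0.1258 − -0.4430·1.3996 = +0.7634 (running +9.0612)
  i=4: -0.4430·-1.2384 − 1.7026·-0.1258 = +0.7629 (running +9.8241)
  i=5: 1.7026·2.0784 − 1.8074·-1.2384 = +5.7769 (running +15.6010)
Area = |Σ|/2 = |15.6010|/2 = 7.8005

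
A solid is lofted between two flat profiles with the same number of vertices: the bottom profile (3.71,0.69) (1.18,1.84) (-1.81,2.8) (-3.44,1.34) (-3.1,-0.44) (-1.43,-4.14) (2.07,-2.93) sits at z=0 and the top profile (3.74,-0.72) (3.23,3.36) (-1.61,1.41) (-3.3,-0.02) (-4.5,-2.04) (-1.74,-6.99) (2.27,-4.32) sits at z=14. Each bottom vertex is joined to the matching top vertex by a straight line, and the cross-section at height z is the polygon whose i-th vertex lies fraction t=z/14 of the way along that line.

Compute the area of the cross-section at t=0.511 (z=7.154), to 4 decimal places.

Area at t=0.511: 41.1815

Cross-section at t=0.511: each vertex is (1-t)·p0[i] + t·p1[i].
  v1: (1-0.511)·(3.71,0.69) + 0.511·(3.74,-0.72) = (3.7253,-0.0305)
  v2: (1-0.511)·(1.18,1.84) + 0.511·(3.23,3.36) = (2.2275,2.6167)
  v3: (1-0.511)·(-1.81,2.8) + 0.511·(-1.61,1.41) = (-1.7078,2.0897)
  v4: (1-0.511)·(-3.44,1.34) + 0.511·(-3.3,-0.02) = (-3.3685,0.6450)
  v5: (1-0.511)·(-3.1,-0.44) + 0.511·(-4.5,-2.04) = (-3.8154,-1.2576)
  v6: (1-0.511)·(-1.43,-4.14) + 0.511·(-1.74,-6.99) = (-1.5884,-5.5964)
  v7: (1-0.511)·(2.07,-2.93) + 0.511·(2.27,-4.32) = (2.1722,-3.6403)
Shoelace sum Σ(x_i·y_{i+1} − x_{i+1}·y_i):
  i=1: 3.7253·2.6167 − 2.2275·-0.0305 = +9.8161 (running +9.8161)
  i=2: 2.2275·2.0897 − -1.7078·2.6167 = +9.1238 (running +18.9399)
  i=3: -1.7078·0.6450 − -3.3685·2.0897 = +5.9375 (running +24.8774)
  i=4: -3.3685·-1.2576 − -3.8154·0.6450 = +6.6973 (running +31.5746)
  i=5: -3.8154·-5.5964 − -1.5884·-1.2576 = +19.3547 (running +50.9294)
  i=6: -1.5884·-3.6403 − 2.1722·-5.5964 = +17.9387 (running +68.8680)
  i=7: 2.1722·-0.0305 − 3.7253·-3.6403 = +13.4950 (running +82.3630)
Area = |Σ|/2 = |82.3630|/2 = 41.1815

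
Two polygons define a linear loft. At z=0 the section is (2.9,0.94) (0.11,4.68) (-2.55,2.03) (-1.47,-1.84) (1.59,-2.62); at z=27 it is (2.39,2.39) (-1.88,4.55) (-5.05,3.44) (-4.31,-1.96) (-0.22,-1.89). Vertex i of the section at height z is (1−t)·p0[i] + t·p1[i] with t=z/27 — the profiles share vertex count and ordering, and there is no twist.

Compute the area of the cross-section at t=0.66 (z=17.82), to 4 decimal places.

Area at t=0.66: 30.9478

Cross-section at t=0.66: each vertex is (1-t)·p0[i] + t·p1[i].
  v1: (1-0.66)·(2.9,0.94) + 0.66·(2.39,2.39) = (2.5634,1.8970)
  v2: (1-0.66)·(0.11,4.68) + 0.66·(-1.88,4.55) = (-1.2034,4.5942)
  v3: (1-0.66)·(-2.55,2.03) + 0.66·(-5.05,3.44) = (-4.2000,2.9606)
  v4: (1-0.66)·(-1.47,-1.84) + 0.66·(-4.31,-1.96) = (-3.3444,-1.9192)
  v5: (1-0.66)·(1.59,-2.62) + 0.66·(-0.22,-1.89) = (0.3954,-2.1382)
Shoelace sum Σ(x_i·y_{i+1} − x_{i+1}·y_i):
  i=1: 2.5634·4.5942 − -1.2034·1.8970 = +14.0596 (running +14.0596)
  i=2: -1.2034·2.9606 − -4.2000·4.5942 = +15.7329 (running +29.7925)
  i=3: -4.2000·-1.9192 − -3.3444·2.9606 = +17.9621 (running +47.7545)
  i=4: -3.3444·-2.1382 − 0.3954·-1.9192 = +7.9098 (running +55.6644)
  i=5: 0.3954·1.8970 − 2.5634·-2.1382 = +6.2311 (running +61.8955)
Area = |Σ|/2 = |61.8955|/2 = 30.9478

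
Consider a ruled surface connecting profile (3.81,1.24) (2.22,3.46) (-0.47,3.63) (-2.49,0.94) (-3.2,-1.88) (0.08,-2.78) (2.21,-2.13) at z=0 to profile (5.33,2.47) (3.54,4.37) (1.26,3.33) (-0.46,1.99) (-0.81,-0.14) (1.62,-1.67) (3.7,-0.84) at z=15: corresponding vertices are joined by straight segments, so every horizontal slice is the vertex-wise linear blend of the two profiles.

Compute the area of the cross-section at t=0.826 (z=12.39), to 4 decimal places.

Cross-section at t=0.826: each vertex is (1-t)·p0[i] + t·p1[i].
  v1: (1-0.826)·(3.81,1.24) + 0.826·(5.33,2.47) = (5.0655,2.2560)
  v2: (1-0.826)·(2.22,3.46) + 0.826·(3.54,4.37) = (3.3103,4.2117)
  v3: (1-0.826)·(-0.47,3.63) + 0.826·(1.26,3.33) = (0.9590,3.3822)
  v4: (1-0.826)·(-2.49,0.94) + 0.826·(-0.46,1.99) = (-0.8132,1.8073)
  v5: (1-0.826)·(-3.2,-1.88) + 0.826·(-0.81,-0.14) = (-1.2259,-0.4428)
  v6: (1-0.826)·(0.08,-2.78) + 0.826·(1.62,-1.67) = (1.3520,-1.8631)
  v7: (1-0.826)·(2.21,-2.13) + 0.826·(3.7,-0.84) = (3.4407,-1.0645)
Shoelace sum Σ(x_i·y_{i+1} − x_{i+1}·y_i):
  i=1: 5.0655·4.2117 − 3.3103·2.2560 = +13.8662 (running +13.8662)
  i=2: 3.3103·3.3822 − 0.9590·4.2117 = +7.1573 (running +21.0235)
  i=3: 0.9590·1.8073 − -0.8132·3.3822 = +4.4836 (running +25.5071)
  i=4: -0.8132·-0.4428 − -1.2259·1.8073 = +2.5756 (running +28.0827)
  i=5: -1.2259·-1.8631 − 1.3520·-0.4428 = +2.8826 (running +30.9653)
  i=6: 1.3520·-1.0645 − 3.4407·-1.8631 = +4.9714 (running +35.9367)
  i=7: 3.4407·2.2560 − 5.0655·-1.0645 = +13.1543 (running +49.0909)
Area = |Σ|/2 = |49.0909|/2 = 24.5455

Area at t=0.826: 24.5455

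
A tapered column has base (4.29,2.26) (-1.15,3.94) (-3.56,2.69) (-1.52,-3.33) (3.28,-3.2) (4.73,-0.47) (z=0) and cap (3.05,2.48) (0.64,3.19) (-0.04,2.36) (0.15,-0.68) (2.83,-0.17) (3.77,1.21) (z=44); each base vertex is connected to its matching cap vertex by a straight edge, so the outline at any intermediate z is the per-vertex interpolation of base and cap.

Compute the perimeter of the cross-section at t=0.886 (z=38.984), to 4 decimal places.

Perimeter at t=0.886: 13.9010

Cross-section at t=0.886: each vertex is (1-t)·p0[i] + t·p1[i].
  v1: (1-0.886)·(4.29,2.26) + 0.886·(3.05,2.48) = (3.1914,2.4549)
  v2: (1-0.886)·(-1.15,3.94) + 0.886·(0.64,3.19) = (0.4359,3.2755)
  v3: (1-0.886)·(-3.56,2.69) + 0.886·(-0.04,2.36) = (-0.4413,2.3976)
  v4: (1-0.886)·(-1.52,-3.33) + 0.886·(0.15,-0.68) = (-0.0404,-0.9821)
  v5: (1-0.886)·(3.28,-3.2) + 0.886·(2.83,-0.17) = (2.8813,-0.5154)
  v6: (1-0.886)·(4.73,-0.47) + 0.886·(3.77,1.21) = (3.8794,1.0185)
Perimeter = Σ |v_{i+1} − v_i|:
  edge 1→2: √(-2.7554² + 0.8206²) = 2.8750 (running 2.8750)
  edge 2→3: √(-0.8772² + -0.8779²) = 1.2410 (running 4.1161)
  edge 3→4: √(0.4009² + -3.3797²) = 3.4034 (running 7.5195)
  edge 4→5: √(2.9217² + 0.4667²) = 2.9587 (running 10.4782)
  edge 5→6: √(0.9981² + 1.5339²) = 1.8301 (running 12.3082)
  edge 6→1: √(-0.6881² + 1.4364²) = 1.5927 (running 13.9010)
Perimeter = 13.9010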